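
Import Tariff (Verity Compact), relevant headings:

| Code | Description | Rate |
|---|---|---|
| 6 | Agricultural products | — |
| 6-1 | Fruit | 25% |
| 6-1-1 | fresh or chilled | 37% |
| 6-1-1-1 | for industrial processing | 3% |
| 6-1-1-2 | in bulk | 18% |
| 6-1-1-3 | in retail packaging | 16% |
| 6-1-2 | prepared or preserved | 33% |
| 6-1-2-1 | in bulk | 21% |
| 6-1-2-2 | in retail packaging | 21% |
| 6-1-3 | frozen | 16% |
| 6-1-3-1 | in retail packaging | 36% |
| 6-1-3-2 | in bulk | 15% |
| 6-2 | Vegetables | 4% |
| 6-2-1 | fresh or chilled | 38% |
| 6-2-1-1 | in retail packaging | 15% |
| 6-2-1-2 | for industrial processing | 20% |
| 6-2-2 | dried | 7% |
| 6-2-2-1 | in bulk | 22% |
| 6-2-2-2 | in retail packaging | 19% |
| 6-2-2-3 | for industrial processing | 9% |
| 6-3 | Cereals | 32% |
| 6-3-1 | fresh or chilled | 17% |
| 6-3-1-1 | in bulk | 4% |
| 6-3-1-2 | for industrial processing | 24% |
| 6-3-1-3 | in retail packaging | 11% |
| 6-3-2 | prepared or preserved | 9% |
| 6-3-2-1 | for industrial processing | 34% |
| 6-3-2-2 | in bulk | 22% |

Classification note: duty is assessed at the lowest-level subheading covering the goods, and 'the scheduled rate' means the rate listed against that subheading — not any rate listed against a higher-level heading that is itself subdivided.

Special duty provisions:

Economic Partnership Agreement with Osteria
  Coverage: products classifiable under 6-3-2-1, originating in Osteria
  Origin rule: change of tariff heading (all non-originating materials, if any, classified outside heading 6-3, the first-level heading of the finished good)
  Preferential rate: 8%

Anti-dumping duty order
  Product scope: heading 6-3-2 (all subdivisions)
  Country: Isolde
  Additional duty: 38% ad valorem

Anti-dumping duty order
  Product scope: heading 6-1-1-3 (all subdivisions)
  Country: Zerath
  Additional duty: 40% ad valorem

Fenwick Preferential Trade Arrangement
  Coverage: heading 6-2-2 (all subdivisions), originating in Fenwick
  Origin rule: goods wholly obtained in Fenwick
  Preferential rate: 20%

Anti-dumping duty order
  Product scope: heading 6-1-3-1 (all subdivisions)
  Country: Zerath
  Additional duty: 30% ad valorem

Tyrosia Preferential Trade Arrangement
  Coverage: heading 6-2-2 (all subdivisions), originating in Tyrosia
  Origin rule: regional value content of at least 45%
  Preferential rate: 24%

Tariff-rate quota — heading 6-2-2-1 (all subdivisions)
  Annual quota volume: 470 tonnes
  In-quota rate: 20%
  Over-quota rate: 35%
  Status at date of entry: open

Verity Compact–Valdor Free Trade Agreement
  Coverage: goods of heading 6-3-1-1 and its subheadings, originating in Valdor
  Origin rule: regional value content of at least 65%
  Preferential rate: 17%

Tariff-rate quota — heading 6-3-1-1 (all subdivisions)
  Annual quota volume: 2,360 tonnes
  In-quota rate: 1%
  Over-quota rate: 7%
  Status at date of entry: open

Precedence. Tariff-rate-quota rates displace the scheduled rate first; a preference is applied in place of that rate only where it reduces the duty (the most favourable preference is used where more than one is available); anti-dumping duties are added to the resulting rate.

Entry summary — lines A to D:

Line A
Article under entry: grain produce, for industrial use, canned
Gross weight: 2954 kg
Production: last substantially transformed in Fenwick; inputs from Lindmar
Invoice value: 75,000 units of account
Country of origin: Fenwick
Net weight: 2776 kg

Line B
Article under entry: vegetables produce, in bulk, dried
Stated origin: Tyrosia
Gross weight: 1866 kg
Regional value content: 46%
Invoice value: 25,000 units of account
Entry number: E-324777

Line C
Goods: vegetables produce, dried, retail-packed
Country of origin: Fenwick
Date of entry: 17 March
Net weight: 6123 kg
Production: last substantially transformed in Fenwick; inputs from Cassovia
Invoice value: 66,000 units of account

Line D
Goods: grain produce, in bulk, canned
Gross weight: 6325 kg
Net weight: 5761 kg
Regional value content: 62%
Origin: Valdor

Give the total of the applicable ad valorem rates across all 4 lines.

Line A: grain → 6-3; canned → 6-3-2; for industrial use → 6-3-2-1. Scheduled 34%. Fenwick agreement on 6-2-2: 6-3-2-1 not covered. → 34%.
Line B: vegetables → 6-2; dried → 6-2-2; in bulk → 6-2-2-1. Scheduled 22%. quota on 6-2-2-1 open → in-quota 20%; Tyrosia agreement on 6-2-2: RVC ≥ 45% → 24% available; preference 24% not lower than 20% → no reduction. → 20%.
Line C: vegetables → 6-2; dried → 6-2-2; retail-packed → 6-2-2-2. Scheduled 19%. Fenwick agreement on 6-2-2: not wholly obtained. → 19%.
Line D: grain → 6-3; canned → 6-3-2; in bulk → 6-3-2-2. Scheduled 22%. Valdor agreement on 6-3-1-1: 6-3-2-2 not covered. → 22%.
Sum: 34% + 20% + 19% + 22% = 95%.

95%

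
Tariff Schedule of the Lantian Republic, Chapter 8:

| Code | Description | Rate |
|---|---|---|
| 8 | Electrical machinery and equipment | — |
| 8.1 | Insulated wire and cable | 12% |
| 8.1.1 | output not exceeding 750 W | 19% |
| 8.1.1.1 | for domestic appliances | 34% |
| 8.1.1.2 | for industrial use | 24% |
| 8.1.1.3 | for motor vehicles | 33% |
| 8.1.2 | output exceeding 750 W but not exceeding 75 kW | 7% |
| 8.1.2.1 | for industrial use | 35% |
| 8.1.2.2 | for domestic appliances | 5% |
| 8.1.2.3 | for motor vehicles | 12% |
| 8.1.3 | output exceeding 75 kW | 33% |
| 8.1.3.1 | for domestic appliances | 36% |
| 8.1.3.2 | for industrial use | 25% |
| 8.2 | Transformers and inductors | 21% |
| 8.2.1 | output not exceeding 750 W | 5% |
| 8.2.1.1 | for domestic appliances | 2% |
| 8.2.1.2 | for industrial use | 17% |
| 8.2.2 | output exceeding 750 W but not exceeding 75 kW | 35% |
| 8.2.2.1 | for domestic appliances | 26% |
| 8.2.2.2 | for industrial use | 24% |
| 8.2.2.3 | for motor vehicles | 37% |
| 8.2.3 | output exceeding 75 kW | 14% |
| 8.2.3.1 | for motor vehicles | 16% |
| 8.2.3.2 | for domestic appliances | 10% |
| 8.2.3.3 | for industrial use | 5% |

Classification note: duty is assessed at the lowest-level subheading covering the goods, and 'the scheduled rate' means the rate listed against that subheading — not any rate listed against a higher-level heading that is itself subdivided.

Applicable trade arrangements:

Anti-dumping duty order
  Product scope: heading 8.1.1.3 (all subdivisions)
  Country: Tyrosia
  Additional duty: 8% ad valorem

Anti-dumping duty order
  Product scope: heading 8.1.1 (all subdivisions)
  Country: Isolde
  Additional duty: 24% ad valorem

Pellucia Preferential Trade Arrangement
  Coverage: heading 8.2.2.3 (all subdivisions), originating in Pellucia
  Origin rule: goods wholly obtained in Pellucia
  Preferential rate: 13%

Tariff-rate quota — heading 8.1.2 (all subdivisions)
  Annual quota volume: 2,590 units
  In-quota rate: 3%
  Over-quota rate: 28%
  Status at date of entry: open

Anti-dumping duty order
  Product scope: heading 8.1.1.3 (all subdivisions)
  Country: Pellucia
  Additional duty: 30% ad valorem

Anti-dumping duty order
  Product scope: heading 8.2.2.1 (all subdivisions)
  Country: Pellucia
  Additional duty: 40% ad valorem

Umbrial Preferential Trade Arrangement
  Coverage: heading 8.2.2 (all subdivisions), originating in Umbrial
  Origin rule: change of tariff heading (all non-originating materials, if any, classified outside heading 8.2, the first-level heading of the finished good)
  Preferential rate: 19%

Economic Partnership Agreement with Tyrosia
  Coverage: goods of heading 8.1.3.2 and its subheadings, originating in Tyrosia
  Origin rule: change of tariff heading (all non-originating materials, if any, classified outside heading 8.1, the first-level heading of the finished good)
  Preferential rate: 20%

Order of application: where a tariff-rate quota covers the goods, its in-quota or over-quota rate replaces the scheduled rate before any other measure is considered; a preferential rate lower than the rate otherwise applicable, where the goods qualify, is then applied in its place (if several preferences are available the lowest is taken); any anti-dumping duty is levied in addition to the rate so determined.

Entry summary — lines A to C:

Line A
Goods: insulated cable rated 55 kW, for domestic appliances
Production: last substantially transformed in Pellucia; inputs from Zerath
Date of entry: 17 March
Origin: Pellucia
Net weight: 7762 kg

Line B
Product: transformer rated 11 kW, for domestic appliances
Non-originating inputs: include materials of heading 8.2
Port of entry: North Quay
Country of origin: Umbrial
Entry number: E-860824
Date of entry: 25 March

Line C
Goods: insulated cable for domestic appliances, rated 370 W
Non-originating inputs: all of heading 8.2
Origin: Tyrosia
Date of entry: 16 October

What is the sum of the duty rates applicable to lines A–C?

63%

Line A: insulated cable → 8.1; rated 55 kW → 8.1.2; for domestic appliances → 8.1.2.2. Scheduled 5%. quota on 8.1.2 open → in-quota 3%; Pellucia agreement on 8.2.2.3: 8.1.2.2 not covered. → 3%.
Line B: transformer → 8.2; rated 11 kW → 8.2.2; for domestic appliances → 8.2.2.1. Scheduled 26%. Umbrial agreement on 8.2.2: CTH not met. → 26%.
Line C: insulated cable → 8.1; rated 370 W → 8.1.1; for domestic appliances → 8.1.1.1. Scheduled 34%. Tyrosia agreement on 8.1.3.2: 8.1.1.1 not covered. → 34%.
Sum: 3% + 26% + 34% = 63%.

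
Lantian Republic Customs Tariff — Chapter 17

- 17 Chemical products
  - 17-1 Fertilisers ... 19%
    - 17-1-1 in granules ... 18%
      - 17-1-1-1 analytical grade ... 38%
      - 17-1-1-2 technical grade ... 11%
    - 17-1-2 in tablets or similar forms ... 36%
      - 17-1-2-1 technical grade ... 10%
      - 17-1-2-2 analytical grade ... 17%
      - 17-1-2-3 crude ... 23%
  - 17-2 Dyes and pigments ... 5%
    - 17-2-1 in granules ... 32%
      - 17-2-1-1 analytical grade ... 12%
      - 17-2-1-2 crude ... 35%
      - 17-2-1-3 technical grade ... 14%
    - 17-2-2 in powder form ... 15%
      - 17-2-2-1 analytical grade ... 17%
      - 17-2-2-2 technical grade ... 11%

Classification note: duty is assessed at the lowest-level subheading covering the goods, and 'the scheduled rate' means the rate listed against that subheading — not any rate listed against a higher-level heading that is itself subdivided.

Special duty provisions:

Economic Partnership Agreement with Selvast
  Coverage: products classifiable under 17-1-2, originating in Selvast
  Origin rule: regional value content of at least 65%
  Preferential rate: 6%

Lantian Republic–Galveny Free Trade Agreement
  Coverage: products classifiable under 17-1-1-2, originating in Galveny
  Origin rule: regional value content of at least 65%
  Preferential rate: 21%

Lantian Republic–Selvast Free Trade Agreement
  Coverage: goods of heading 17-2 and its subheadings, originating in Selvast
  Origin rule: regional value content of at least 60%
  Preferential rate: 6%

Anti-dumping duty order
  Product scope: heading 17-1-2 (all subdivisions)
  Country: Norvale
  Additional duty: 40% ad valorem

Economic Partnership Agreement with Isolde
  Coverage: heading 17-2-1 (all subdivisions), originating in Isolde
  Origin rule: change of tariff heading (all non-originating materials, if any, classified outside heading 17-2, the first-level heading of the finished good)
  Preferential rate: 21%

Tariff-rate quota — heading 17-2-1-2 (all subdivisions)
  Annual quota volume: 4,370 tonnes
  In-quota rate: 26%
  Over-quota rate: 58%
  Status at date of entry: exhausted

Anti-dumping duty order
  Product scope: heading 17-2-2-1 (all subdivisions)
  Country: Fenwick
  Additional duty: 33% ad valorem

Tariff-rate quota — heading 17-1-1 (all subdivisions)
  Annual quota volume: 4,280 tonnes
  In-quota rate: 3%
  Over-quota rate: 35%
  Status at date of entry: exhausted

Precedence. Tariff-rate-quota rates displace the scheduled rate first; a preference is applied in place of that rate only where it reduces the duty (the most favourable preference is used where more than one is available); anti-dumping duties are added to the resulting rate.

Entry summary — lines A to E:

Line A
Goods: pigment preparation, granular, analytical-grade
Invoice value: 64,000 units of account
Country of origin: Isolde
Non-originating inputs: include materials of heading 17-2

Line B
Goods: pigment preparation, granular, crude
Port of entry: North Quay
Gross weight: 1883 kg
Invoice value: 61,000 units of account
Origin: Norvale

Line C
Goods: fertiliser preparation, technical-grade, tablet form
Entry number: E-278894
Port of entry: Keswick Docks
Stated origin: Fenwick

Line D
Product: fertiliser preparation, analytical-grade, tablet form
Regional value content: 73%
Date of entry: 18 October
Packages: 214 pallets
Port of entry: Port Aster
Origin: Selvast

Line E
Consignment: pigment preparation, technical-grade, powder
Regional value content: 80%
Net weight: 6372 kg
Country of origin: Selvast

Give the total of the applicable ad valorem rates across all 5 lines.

92%

Line A: pigment → 17-2; granular → 17-2-1; analytical-grade → 17-2-1-1. Scheduled 12%. Isolde agreement on 17-2-1: CTH not met. → 12%.
Line B: pigment → 17-2; granular → 17-2-1; crude → 17-2-1-2. Scheduled 35%. quota on 17-2-1-2 exhausted → over-quota 58%. → 58%.
Line C: fertiliser → 17-1; tablet form → 17-1-2; technical-grade → 17-1-2-1. Scheduled 10%. No special measure applies. → 10%.
Line D: fertiliser → 17-1; tablet form → 17-1-2; analytical-grade → 17-1-2-2. Scheduled 17%. Selvast agreement on 17-1-2: RVC ≥ 65% → 6% available; Selvast agreement on 17-2: 17-1-2-2 not covered; preferential 6%. → 6%.
Line E: pigment → 17-2; powder → 17-2-2; technical-grade → 17-2-2-2. Scheduled 11%. Selvast agreement on 17-1-2: 17-2-2-2 not covered; Selvast agreement on 17-2: RVC ≥ 60% → 6% available; preferential 6%. → 6%.
Sum: 12% + 58% + 10% + 6% + 6% = 92%.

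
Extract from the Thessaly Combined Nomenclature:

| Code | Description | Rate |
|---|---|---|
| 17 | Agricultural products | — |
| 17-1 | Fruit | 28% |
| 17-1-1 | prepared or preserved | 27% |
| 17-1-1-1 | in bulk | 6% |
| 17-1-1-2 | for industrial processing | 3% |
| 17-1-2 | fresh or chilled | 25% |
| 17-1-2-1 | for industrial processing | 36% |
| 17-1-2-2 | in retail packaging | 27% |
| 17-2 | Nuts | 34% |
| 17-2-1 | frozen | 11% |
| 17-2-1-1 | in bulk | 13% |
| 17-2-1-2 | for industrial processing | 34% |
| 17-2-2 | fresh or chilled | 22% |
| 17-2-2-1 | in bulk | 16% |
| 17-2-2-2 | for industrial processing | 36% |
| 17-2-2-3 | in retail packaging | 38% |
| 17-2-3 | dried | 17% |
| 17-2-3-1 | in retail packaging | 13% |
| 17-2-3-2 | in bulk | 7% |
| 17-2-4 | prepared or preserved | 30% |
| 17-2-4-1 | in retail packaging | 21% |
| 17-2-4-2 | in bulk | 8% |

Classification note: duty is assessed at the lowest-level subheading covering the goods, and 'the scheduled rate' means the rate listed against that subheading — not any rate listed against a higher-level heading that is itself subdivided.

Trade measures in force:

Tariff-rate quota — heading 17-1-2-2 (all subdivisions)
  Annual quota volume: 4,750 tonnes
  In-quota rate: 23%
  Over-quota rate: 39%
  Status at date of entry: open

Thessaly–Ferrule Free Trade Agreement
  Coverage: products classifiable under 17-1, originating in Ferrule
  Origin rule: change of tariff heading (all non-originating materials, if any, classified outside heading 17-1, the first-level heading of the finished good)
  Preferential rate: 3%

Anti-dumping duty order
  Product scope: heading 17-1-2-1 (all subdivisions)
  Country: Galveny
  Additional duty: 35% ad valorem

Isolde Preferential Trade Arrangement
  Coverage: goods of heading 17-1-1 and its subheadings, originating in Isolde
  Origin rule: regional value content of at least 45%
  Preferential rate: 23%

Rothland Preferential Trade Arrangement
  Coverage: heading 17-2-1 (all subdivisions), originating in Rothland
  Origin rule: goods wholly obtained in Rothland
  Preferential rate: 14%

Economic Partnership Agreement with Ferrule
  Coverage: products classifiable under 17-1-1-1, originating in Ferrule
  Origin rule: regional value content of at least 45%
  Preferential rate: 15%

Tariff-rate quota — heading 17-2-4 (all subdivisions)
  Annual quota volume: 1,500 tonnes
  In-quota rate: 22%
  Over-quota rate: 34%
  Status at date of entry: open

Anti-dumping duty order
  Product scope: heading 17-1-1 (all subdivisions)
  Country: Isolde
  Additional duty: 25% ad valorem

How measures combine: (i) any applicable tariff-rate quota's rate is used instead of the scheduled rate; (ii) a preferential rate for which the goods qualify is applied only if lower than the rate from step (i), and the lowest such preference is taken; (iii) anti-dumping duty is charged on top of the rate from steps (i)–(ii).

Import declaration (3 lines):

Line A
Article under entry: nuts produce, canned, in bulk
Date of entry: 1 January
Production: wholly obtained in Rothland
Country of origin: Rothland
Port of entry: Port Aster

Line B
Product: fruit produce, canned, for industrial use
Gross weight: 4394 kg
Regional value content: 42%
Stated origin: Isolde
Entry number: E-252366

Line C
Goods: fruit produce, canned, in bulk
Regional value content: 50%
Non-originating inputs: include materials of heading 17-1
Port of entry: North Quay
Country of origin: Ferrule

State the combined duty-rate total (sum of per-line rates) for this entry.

Line A: nuts → 17-2; canned → 17-2-4; in bulk → 17-2-4-2. Scheduled 8%. quota on 17-2-4 open → in-quota 22%; Rothland agreement on 17-2-1: 17-2-4-2 not covered. → 22%.
Line B: fruit → 17-1; canned → 17-1-1; for industrial use → 17-1-1-2. Scheduled 3%. Isolde agreement on 17-1-1: RVC < 45%; anti-dumping (Isolde, 17-1-1): +25%; total 3% + 25% = 28%. → 28%.
Line C: fruit → 17-1; canned → 17-1-1; in bulk → 17-1-1-1. Scheduled 6%. Ferrule agreement on 17-1: CTH not met; Ferrule agreement on 17-1-1-1: RVC ≥ 45% → 15% available; preference 15% not lower than 6% → no reduction. → 6%.
Sum: 22% + 28% + 6% = 56%.

56%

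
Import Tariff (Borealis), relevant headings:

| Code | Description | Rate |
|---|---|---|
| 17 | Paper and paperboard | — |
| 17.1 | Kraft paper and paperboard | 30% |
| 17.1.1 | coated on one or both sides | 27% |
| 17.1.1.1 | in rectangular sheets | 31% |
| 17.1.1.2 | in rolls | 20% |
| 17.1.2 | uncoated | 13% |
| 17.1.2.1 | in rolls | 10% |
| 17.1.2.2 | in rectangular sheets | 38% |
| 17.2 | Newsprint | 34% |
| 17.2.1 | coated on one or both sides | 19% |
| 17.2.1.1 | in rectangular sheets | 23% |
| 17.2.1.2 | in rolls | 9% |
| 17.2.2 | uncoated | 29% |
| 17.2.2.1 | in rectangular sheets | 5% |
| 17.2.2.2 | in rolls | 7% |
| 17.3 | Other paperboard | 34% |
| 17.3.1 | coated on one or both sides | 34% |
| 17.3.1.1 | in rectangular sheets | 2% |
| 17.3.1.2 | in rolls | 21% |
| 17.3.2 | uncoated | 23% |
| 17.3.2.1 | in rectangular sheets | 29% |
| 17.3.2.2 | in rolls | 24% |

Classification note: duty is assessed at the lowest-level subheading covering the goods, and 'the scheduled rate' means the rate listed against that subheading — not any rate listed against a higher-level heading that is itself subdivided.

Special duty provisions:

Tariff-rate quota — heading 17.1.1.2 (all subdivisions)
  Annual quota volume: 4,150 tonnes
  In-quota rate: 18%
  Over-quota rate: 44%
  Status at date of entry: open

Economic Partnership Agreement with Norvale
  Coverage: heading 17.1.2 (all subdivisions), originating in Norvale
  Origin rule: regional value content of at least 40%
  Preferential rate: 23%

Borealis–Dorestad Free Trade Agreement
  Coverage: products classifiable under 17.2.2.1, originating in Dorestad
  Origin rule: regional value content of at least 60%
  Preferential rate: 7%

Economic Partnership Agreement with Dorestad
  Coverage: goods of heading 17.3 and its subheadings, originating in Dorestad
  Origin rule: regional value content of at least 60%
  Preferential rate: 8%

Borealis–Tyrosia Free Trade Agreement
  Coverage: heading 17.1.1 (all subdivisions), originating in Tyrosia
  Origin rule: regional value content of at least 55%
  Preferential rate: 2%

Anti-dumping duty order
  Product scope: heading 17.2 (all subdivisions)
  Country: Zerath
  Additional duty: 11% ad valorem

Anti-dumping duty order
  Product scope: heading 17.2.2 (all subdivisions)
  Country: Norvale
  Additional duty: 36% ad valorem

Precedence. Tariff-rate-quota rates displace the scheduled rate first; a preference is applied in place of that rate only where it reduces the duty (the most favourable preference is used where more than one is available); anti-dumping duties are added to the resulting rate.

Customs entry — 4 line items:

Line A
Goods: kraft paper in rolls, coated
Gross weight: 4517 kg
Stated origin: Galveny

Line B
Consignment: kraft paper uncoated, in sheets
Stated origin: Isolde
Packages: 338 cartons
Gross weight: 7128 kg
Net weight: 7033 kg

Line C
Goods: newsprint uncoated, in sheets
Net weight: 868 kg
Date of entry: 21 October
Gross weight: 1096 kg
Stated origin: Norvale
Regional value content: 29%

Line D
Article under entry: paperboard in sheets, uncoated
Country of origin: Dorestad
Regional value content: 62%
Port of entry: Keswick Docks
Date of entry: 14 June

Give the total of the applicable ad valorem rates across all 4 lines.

Line A: kraft paper → 17.1; coated → 17.1.1; in rolls → 17.1.1.2. Scheduled 20%. quota on 17.1.1.2 open → in-quota 18%. → 18%.
Line B: kraft paper → 17.1; uncoated → 17.1.2; in sheets → 17.1.2.2. Scheduled 38%. No special measure applies. → 38%.
Line C: newsprint → 17.2; uncoated → 17.2.2; in sheets → 17.2.2.1. Scheduled 5%. Norvale agreement on 17.1.2: 17.2.2.1 not covered; anti-dumping (Norvale, 17.2.2): +36%; total 5% + 36% = 41%. → 41%.
Line D: paperboard → 17.3; uncoated → 17.3.2; in sheets → 17.3.2.1. Scheduled 29%. Dorestad agreement on 17.2.2.1: 17.3.2.1 not covered; Dorestad agreement on 17.3: RVC ≥ 60% → 8% available; preferential 8%. → 8%.
Sum: 18% + 38% + 41% + 8% = 105%.

105%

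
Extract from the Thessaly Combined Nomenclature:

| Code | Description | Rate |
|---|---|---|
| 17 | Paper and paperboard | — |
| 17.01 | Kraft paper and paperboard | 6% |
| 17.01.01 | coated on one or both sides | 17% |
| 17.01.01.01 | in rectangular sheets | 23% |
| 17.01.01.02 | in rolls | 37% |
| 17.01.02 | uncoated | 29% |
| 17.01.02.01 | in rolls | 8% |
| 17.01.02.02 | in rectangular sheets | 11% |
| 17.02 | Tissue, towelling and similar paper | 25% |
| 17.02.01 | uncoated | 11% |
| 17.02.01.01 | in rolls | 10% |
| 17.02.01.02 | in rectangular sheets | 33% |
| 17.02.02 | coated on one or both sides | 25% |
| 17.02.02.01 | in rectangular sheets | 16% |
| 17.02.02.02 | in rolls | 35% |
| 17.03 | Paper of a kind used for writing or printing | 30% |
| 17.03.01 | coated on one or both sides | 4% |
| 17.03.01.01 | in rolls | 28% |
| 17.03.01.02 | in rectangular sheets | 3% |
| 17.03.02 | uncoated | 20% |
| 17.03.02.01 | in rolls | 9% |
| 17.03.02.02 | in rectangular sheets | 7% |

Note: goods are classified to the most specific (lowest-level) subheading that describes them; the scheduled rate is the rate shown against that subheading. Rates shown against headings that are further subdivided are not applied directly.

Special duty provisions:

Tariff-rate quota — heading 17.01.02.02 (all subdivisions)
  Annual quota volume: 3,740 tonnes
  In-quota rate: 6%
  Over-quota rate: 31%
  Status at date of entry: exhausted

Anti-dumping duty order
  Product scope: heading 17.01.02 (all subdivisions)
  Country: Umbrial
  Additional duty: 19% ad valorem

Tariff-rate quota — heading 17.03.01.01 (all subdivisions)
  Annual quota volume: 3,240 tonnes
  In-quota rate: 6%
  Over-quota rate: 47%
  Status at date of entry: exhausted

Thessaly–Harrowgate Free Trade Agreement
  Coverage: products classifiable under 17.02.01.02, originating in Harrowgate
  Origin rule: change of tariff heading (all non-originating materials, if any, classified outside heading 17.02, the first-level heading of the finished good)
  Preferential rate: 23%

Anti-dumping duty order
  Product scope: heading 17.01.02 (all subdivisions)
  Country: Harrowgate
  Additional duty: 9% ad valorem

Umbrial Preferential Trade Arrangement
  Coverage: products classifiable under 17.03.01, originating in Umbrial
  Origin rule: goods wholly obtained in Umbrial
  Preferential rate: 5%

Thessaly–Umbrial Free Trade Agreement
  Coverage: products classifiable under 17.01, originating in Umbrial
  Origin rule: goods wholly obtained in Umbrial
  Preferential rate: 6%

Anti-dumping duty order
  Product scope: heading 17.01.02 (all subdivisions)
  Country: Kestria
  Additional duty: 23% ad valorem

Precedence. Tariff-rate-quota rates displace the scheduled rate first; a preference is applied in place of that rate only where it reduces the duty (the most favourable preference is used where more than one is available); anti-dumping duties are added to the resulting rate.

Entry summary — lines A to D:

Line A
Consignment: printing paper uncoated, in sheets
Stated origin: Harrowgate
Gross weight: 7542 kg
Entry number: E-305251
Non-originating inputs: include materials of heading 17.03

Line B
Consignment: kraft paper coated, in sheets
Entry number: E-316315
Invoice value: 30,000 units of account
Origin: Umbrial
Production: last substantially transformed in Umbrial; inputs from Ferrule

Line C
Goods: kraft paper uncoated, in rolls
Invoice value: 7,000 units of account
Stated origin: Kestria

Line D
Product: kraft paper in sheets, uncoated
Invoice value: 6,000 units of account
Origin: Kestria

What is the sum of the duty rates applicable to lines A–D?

115%

Line A: printing paper → 17.03; uncoated → 17.03.02; in sheets → 17.03.02.02. Scheduled 7%. Harrowgate agreement on 17.02.01.02: 17.03.02.02 not covered. → 7%.
Line B: kraft paper → 17.01; coated → 17.01.01; in sheets → 17.01.01.01. Scheduled 23%. Umbrial agreement on 17.03.01: 17.01.01.01 not covered; Umbrial agreement on 17.01: not wholly obtained. → 23%.
Line C: kraft paper → 17.01; uncoated → 17.01.02; in rolls → 17.01.02.01. Scheduled 8%. anti-dumping (Kestria, 17.01.02): +23%; total 8% + 23% = 31%. → 31%.
Line D: kraft paper → 17.01; uncoated → 17.01.02; in sheets → 17.01.02.02. Scheduled 11%. quota on 17.01.02.02 exhausted → over-quota 31%; anti-dumping (Kestria, 17.01.02): +23%; total 31% + 23% = 54%. → 54%.
Sum: 7% + 23% + 31% + 54% = 115%.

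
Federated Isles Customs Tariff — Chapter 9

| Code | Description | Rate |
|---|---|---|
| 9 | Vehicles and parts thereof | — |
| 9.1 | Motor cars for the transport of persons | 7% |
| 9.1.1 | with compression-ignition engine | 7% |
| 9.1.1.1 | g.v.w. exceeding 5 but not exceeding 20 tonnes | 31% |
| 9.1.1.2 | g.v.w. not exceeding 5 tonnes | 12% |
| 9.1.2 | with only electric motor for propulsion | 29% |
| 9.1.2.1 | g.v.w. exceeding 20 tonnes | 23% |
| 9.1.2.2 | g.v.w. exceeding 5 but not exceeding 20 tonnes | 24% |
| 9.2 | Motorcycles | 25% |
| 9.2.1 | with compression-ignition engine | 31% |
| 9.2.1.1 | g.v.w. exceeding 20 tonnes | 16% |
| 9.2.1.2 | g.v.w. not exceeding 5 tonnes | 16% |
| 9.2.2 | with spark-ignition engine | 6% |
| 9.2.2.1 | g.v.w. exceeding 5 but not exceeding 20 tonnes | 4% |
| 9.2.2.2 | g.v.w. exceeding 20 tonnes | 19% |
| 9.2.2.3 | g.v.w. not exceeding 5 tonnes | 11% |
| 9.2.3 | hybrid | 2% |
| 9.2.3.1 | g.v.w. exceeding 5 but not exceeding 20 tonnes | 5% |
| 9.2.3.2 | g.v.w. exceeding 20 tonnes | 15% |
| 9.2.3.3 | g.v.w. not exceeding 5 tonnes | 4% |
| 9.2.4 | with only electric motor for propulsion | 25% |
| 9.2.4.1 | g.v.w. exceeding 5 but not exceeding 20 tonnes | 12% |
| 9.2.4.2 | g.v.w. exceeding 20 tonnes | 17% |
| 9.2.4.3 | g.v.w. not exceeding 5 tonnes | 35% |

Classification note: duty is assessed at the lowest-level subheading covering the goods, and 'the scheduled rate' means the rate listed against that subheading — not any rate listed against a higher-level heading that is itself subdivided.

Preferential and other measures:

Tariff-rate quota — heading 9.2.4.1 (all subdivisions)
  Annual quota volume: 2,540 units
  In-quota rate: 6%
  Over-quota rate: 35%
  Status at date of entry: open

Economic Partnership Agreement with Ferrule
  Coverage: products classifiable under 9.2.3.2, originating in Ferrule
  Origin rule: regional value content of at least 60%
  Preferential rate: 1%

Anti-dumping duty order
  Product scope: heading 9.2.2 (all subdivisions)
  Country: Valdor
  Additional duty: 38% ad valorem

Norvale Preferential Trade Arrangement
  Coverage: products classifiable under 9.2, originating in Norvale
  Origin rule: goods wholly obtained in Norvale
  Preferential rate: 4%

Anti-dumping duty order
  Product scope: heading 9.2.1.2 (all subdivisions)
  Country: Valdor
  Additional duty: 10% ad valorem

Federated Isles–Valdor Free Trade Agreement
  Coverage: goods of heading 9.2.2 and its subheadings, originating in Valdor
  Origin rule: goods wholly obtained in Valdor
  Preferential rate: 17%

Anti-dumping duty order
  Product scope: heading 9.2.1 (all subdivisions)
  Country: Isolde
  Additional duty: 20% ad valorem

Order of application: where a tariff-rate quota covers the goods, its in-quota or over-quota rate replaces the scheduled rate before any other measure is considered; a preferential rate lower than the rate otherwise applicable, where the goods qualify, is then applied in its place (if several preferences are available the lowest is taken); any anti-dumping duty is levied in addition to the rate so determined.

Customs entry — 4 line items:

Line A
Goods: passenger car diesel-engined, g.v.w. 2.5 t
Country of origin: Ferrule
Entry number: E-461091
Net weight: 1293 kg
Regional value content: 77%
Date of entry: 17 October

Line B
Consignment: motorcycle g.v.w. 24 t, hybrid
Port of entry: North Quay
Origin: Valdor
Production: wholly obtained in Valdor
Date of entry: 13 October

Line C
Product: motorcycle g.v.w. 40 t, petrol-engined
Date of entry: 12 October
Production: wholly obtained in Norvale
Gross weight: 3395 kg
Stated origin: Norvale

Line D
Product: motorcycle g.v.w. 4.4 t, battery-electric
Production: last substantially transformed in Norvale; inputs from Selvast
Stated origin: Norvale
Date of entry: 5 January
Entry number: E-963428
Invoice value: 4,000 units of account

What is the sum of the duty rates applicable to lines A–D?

66%

Line A: passenger car → 9.1; diesel-engined → 9.1.1; g.v.w. 2.5 t → 9.1.1.2. Scheduled 12%. Ferrule agreement on 9.2.3.2: 9.1.1.2 not covered. → 12%.
Line B: motorcycle → 9.2; hybrid → 9.2.3; g.v.w. 24 t → 9.2.3.2. Scheduled 15%. Valdor agreement on 9.2.2: 9.2.3.2 not covered. → 15%.
Line C: motorcycle → 9.2; petrol-engined → 9.2.2; g.v.w. 40 t → 9.2.2.2. Scheduled 19%. Norvale agreement on 9.2: wholly obtained → 4% available; preferential 4%. → 4%.
Line D: motorcycle → 9.2; battery-electric → 9.2.4; g.v.w. 4.4 t → 9.2.4.3. Scheduled 35%. Norvale agreement on 9.2: not wholly obtained. → 35%.
Sum: 12% + 15% + 4% + 35% = 66%.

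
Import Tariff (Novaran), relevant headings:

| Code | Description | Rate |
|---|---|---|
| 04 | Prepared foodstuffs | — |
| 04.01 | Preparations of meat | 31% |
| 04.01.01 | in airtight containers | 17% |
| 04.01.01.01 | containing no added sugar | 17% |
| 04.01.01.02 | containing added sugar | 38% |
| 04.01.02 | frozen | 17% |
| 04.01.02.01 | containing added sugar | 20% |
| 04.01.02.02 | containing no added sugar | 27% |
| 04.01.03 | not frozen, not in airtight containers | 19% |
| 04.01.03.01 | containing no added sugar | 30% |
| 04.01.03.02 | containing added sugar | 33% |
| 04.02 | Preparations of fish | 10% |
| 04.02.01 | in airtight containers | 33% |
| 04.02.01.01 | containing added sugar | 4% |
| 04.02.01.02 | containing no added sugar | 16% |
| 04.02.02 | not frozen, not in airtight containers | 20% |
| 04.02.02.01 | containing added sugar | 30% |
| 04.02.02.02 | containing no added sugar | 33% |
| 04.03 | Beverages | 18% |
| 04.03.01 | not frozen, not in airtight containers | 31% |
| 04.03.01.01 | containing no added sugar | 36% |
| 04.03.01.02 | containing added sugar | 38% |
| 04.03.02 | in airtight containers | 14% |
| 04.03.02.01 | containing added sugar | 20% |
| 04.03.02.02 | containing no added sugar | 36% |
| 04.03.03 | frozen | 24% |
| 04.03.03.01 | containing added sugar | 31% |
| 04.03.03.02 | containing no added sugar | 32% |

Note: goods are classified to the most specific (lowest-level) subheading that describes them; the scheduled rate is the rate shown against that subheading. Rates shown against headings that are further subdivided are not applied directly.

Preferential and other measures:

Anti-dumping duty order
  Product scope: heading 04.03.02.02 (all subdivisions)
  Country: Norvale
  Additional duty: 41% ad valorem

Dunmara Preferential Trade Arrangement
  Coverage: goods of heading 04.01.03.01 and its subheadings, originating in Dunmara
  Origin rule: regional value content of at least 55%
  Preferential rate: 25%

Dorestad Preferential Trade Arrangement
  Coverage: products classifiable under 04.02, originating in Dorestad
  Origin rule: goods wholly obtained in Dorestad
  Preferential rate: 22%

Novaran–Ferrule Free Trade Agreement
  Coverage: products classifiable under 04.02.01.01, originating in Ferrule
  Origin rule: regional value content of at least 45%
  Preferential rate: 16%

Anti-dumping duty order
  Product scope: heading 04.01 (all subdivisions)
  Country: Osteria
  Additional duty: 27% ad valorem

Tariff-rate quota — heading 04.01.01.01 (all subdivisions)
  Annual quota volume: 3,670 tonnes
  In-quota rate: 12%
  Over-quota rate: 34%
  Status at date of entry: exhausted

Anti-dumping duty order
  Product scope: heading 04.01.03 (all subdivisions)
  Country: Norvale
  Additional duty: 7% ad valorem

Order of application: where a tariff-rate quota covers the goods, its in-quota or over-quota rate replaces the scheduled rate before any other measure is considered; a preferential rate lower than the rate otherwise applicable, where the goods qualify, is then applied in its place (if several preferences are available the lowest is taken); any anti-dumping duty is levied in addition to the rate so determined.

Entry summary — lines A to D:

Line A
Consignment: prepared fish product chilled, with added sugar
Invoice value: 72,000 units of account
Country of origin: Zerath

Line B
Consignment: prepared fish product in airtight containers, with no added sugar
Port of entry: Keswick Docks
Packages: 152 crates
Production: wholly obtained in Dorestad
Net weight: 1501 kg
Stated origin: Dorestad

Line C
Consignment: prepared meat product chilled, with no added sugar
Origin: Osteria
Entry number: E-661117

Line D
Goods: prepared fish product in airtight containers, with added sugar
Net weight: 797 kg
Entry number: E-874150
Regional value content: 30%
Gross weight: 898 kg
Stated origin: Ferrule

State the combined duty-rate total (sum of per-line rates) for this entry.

107%

Line A: prepared fish product → 04.02; chilled → 04.02.02; with added sugar → 04.02.02.01. Scheduled 30%. No special measure applies. → 30%.
Line B: prepared fish product → 04.02; in airtight containers → 04.02.01; with no added sugar → 04.02.01.02. Scheduled 16%. Dorestad agreement on 04.02: wholly obtained → 22% available; preference 22% not lower than 16% → no reduction. → 16%.
Line C: prepared meat product → 04.01; chilled → 04.01.03; with no added sugar → 04.01.03.01. Scheduled 30%. anti-dumping (Osteria, 04.01): +27%; total 30% + 27% = 57%. → 57%.
Line D: prepared fish product → 04.02; in airtight containers → 04.02.01; with added sugar → 04.02.01.01. Scheduled 4%. Ferrule agreement on 04.02.01.01: RVC < 45%. → 4%.
Sum: 30% + 16% + 57% + 4% = 107%.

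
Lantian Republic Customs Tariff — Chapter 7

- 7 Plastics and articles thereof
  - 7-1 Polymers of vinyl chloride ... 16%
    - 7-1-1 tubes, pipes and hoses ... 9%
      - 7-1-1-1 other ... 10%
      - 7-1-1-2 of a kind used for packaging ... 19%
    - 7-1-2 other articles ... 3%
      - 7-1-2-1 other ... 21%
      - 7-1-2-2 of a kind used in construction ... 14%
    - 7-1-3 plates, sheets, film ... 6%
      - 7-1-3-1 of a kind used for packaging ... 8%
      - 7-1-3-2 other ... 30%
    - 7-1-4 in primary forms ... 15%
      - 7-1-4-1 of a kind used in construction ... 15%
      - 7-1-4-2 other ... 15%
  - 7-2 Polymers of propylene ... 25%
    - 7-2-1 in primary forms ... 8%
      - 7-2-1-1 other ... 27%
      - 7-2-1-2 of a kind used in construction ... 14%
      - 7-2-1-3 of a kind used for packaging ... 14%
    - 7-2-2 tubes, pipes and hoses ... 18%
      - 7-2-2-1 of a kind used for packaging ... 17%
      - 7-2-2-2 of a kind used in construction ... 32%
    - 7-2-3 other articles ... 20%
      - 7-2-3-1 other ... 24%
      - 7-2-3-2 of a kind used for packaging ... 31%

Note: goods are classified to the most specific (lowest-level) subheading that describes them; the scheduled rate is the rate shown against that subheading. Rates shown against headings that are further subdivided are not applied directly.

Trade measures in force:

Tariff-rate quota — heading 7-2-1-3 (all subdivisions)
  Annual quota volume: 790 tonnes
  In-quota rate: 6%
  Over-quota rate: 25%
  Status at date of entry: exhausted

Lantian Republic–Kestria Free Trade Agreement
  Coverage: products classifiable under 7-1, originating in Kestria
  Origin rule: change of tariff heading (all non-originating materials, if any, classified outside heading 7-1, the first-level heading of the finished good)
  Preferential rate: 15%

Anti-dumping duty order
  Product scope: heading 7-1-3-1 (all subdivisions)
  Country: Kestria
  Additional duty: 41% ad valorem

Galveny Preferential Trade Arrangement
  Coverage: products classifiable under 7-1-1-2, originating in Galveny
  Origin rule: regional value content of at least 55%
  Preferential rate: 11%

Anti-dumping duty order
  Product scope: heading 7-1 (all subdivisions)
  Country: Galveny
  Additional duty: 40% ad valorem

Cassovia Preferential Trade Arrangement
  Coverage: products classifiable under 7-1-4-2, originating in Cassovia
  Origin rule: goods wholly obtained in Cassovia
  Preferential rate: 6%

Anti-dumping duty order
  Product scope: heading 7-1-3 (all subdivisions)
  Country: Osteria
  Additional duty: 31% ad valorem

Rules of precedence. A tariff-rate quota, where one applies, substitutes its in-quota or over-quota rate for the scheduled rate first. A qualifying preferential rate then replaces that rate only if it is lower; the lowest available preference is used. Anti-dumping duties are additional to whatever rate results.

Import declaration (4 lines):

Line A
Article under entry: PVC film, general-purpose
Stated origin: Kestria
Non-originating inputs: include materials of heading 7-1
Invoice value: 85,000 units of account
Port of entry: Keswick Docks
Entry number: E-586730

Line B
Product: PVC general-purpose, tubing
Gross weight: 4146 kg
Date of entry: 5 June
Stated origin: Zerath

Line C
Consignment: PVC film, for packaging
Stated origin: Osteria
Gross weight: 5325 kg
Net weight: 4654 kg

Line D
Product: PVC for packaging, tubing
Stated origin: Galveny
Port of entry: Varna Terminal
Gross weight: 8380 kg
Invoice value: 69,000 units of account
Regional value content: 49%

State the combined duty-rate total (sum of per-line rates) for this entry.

Line A: PVC → 7-1; film → 7-1-3; general-purpose → 7-1-3-2. Scheduled 30%. Kestria agreement on 7-1: CTH not met. → 30%.
Line B: PVC → 7-1; tubing → 7-1-1; general-purpose → 7-1-1-1. Scheduled 10%. No special measure applies. → 10%.
Line C: PVC → 7-1; film → 7-1-3; for packaging → 7-1-3-1. Scheduled 8%. anti-dumping (Osteria, 7-1-3): +31%; total 8% + 31% = 39%. → 39%.
Line D: PVC → 7-1; tubing → 7-1-1; for packaging → 7-1-1-2. Scheduled 19%. Galveny agreement on 7-1-1-2: RVC < 55%; anti-dumping (Galveny, 7-1): +40%; total 19% + 40% = 59%. → 59%.
Sum: 30% + 10% + 39% + 59% = 138%.

138%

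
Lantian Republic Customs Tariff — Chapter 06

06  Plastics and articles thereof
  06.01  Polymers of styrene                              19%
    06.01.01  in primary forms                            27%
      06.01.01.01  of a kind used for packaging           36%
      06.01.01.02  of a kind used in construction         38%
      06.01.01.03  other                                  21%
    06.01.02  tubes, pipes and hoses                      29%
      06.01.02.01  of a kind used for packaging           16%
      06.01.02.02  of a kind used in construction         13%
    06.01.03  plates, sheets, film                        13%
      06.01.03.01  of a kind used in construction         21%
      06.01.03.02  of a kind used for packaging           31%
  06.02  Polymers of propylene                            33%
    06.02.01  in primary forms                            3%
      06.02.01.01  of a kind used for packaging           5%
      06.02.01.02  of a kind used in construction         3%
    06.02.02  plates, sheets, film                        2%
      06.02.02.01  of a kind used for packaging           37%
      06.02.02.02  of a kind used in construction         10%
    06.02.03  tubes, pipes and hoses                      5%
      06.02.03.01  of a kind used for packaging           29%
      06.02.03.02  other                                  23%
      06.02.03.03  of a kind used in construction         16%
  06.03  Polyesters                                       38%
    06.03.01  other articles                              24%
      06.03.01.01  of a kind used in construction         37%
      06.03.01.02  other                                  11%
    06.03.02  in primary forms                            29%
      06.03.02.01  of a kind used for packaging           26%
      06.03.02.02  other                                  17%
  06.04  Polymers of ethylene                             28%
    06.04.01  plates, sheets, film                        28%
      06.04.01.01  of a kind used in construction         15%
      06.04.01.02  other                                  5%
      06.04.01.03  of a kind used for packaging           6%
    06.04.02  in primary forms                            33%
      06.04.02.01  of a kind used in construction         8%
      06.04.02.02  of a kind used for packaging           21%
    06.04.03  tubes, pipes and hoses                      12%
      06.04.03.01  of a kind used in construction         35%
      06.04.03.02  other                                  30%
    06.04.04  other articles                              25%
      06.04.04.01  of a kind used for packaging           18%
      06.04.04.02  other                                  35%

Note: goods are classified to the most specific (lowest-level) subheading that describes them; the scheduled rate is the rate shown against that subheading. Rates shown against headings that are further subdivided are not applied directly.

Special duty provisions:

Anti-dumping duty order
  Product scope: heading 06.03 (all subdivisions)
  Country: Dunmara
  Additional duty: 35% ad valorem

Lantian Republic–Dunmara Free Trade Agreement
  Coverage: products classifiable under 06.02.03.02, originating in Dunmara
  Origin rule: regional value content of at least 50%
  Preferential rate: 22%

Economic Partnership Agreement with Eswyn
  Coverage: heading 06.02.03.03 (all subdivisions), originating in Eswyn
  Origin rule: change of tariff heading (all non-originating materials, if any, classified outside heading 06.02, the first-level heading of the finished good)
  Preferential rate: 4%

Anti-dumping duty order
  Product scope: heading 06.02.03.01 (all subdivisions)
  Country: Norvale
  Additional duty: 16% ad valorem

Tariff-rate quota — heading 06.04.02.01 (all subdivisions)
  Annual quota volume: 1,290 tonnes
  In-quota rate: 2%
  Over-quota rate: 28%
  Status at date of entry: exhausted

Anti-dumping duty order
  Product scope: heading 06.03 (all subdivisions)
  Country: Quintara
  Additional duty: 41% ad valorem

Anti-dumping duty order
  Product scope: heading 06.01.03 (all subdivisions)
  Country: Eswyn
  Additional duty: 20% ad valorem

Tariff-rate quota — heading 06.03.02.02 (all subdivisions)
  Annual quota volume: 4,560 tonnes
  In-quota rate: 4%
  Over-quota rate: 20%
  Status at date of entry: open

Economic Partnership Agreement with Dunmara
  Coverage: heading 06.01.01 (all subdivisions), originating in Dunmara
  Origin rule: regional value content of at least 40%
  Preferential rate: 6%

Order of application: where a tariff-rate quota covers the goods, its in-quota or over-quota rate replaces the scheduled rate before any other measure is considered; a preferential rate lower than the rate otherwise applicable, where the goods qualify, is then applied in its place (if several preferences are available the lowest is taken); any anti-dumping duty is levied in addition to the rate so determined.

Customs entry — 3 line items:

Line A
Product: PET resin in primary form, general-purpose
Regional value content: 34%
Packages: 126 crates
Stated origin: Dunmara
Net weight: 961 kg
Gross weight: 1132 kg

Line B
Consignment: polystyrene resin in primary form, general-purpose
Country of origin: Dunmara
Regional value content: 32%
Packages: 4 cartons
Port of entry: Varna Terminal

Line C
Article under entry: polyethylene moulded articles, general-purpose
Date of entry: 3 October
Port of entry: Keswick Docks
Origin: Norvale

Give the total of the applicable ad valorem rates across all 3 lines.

Line A: PET → 06.03; resin in primary form → 06.03.02; general-purpose → 06.03.02.02. Scheduled 17%. quota on 06.03.02.02 open → in-quota 4%; Dunmara agreement on 06.02.03.02: 06.03.02.02 not covered; Dunmara agreement on 06.01.01: 06.03.02.02 not covered; anti-dumping (Dunmara, 06.03): +35%; total 4% + 35% = 39%. → 39%.
Line B: polystyrene → 06.01; resin in primary form → 06.01.01; general-purpose → 06.01.01.03. Scheduled 21%. Dunmara agreement on 06.02.03.02: 06.01.01.03 not covered; Dunmara agreement on 06.01.01: RVC < 40%. → 21%.
Line C: polyethylene → 06.04; moulded articles → 06.04.04; general-purpose → 06.04.04.02. Scheduled 35%. No special measure applies. → 35%.
Sum: 39% + 21% + 35% = 95%.

95%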